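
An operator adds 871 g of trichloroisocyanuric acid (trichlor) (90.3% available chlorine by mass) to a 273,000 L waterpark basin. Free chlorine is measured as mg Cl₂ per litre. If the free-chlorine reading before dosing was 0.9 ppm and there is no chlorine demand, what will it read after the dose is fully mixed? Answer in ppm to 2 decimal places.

Available chlorine delivered: 871 g × 0.903 = 786.5 g as Cl₂.
Concentration rise: 786.5 g / 273,000 L = 2.881 mg/L = 2.88 ppm.
Final FC: 0.9 + 2.88 = 3.78 ppm.

3.78 ppm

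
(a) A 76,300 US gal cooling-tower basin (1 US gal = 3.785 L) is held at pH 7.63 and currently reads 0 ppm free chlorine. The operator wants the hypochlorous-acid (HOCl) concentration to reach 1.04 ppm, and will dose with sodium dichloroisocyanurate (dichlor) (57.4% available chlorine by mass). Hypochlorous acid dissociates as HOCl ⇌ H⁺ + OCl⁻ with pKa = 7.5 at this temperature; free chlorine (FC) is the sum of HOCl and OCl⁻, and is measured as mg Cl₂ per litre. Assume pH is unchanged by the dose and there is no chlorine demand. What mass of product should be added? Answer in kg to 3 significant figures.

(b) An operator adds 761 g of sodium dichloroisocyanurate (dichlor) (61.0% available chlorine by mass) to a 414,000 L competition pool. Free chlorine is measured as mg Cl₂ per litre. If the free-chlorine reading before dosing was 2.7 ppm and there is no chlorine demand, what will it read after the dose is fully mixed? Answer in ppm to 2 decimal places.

(a) 1.23 kg; (b) 3.82 ppm

(a) Volume: 76,300 US gal × 3.785 L/gal = 288,796 L.
(a) [OCl⁻]/[HOCl] = 10^(pH − pKa) = 10^(7.63 − 7.5) = 1.349; fraction as HOCl = 1/(1 + 1.349) = 0.4257.
(a) Free chlorine required for 1.04 ppm HOCl: 1.04 / 0.4257 = 2.443 ppm.
(a) FC to add: 2.443 − 0 = 2.443 mg/L as Cl₂.
(a) Cl₂ equivalent: 2.443 mg/L × 288,796 L = 705.5 g.
(a) Product at 57.4% available Cl: 705.5 / 0.574 = 1229 g.

(b) Available chlorine delivered: 761 g × 0.61 = 464.2 g as Cl₂.
(b) Concentration rise: 464.2 g / 414,000 L = 1.121 mg/L = 1.12 ppm.
(b) Final FC: 2.7 + 1.12 = 3.82 ppm.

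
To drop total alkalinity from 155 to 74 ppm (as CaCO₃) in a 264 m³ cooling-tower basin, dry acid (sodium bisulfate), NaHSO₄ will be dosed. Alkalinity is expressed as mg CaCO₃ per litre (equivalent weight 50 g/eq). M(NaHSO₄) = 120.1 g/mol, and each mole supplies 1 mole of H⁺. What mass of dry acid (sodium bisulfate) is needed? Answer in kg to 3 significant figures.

51.4 kg

Volume: 264 m³ = 264,000 L.
Alkalinity to neutralize: (155 − 74) = 81 mg/L as CaCO₃ × 264,000 L = 21,380 g as CaCO₃.
Equivalents of H⁺ required: 21,380 ÷ 50 g/eq = 427.7 eq = 427.7 mol NaHSO₄.
Mass of NaHSO₄: 427.7 × 120.1 = 51,360 g.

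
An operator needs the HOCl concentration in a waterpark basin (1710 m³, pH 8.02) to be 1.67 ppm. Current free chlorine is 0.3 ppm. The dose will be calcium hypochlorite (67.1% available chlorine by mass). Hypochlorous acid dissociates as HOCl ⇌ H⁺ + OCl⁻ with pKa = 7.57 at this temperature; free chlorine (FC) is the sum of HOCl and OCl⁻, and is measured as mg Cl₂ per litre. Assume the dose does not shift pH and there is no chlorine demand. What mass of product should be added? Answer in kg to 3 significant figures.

Volume: 1710 m³ = 1,710,000 L.
[OCl⁻]/[HOCl] = 10^(pH − pKa) = 10^(8.02 − 7.57) = 2.818; fraction as HOCl = 1/(1 + 2.818) = 0.2619.
Free chlorine required for 1.67 ppm HOCl: 1.67 / 0.2619 = 6.377 ppm.
FC to add: 6.377 − 0.3 = 6.077 mg/L as Cl₂.
Cl₂ equivalent: 6.077 mg/L × 1,710,000 L = 10,390 g.
Product at 67.1% available Cl: 10,390 / 0.671 = 15,490 g.

15.5 kg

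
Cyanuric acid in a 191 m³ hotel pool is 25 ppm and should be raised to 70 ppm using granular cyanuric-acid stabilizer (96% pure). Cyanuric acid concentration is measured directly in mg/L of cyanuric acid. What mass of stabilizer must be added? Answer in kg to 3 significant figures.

8.95 kg

Volume: 191 m³ = 191,000 L.
CYA to add: (70 − 25) = 45 mg/L × 191,000 L = 8595 g cyanuric acid.
At 96% purity: 8595 / 0.96 = 8953 g product.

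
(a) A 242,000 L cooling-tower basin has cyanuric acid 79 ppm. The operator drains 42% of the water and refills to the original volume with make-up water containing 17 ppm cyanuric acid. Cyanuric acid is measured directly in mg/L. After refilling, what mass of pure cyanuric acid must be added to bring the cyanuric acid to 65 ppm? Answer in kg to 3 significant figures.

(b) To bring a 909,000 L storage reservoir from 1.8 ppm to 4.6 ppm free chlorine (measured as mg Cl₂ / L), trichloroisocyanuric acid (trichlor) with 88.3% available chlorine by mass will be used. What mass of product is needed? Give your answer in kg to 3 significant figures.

(a) 2.91 kg; (b) 2.88 kg

(a) After draining 42% and refilling: 79 × 0.58 + 17 × 0.42 = 52.96 ppm.
(a) Deficit to target: 65 − 52.96 = 12.04 mg/L.
(a) Mass: 12.04 mg/L × 242,000 L = 2914 g cyanuric acid.

(b) Chlorine deficit: 4.6 − 1.8 = 2.8 ppm = 2.8 mg/L as Cl₂.
(b) Cl₂ equivalent needed: 2.8 mg/L × 909,000 L = 2,545,000 mg = 2545 g.
(b) Product at 88.3% available chlorine: 2545 / 0.883 = 2882 g.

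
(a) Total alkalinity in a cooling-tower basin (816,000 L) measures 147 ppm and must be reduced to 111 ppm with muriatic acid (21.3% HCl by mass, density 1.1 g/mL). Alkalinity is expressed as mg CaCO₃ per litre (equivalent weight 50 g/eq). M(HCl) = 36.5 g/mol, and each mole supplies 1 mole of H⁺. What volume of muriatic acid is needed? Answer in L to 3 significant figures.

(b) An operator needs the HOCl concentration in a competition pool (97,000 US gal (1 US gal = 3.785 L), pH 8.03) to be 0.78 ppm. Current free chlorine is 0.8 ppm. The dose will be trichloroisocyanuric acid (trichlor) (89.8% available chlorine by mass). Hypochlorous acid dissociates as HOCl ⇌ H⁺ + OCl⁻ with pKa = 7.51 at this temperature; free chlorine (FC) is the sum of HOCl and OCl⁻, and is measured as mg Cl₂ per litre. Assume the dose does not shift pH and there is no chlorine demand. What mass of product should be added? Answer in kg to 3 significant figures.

(a) 91.5 L; (b) 1.05 kg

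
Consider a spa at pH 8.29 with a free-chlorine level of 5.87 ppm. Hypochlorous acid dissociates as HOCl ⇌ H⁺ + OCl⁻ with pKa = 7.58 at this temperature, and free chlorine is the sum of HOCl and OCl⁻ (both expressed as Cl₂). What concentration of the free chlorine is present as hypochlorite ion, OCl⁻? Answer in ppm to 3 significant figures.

4.91 ppm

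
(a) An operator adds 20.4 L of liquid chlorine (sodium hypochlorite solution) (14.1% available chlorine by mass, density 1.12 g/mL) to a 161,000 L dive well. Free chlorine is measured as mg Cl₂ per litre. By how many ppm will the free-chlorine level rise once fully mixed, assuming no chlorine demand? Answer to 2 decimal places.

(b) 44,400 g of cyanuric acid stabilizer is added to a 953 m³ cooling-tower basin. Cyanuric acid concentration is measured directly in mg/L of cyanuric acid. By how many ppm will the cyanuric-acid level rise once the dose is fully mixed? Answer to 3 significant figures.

(a) 20.01 ppm; (b) 46.6 ppm

(a) Mass of solution: 20.4 L × 1000 mL/L × 1.12 g/mL = 22,850 g.
(a) Available chlorine delivered: 22,850 g × 0.141 = 3222 g as Cl₂.
(a) Concentration rise: 3222 g / 161,000 L = 20.01 mg/L = 20.01 ppm.

(b) Volume: 953 m³ = 953,000 L.
(b) Rise: 44,400 g / 953,000 L × 1000 = 46.59 mg/L.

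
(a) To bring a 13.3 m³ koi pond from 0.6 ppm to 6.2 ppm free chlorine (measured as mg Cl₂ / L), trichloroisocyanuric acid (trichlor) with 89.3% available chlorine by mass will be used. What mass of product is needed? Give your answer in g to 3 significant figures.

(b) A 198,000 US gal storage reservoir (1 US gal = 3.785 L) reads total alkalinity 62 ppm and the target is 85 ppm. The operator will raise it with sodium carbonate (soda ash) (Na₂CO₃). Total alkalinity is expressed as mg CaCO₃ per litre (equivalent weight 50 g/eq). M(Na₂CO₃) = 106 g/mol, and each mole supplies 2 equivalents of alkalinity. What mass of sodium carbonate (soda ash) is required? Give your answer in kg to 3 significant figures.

(a) 83.4 g; (b) 18.3 kg

(a) Volume: 13.3 m³ = 13,300 L.
(a) Chlorine deficit: 6.2 − 0.6 = 5.6 ppm = 5.6 mg/L as Cl₂.
(a) Cl₂ equivalent needed: 5.6 mg/L × 13,300 L = 74,480 mg = 74.48 g.
(a) Product at 89.3% available chlorine: 74.48 / 0.893 = 83.4 g.

(b) Volume: 198,000 US gal × 3.785 L/gal = 749,430 L.
(b) Alkalinity to add: (85 − 62) = 23 mg/L as CaCO₃ × 749,430 L = 17,240 g as CaCO₃.
(b) Equivalents: 17,240 g ÷ 50 g/eq = 344.7 eq.
(b) Each mole of Na₂CO₃ supplies 2 eq, so 344.7 / 2 = 172.4 mol.
(b) Mass: 172.4 mol × 106 g/mol = 18,270 g.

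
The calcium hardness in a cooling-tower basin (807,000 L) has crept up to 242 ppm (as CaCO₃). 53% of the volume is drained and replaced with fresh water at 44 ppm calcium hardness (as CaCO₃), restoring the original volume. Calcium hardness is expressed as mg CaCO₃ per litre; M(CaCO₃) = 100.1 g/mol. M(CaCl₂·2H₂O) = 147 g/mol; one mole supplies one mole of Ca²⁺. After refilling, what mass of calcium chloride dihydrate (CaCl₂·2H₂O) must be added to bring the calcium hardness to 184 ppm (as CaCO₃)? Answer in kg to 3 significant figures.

55.6 kg

After draining 53% and refilling: 242 × 0.47 + 44 × 0.53 = 137.06 ppm.
Deficit to target: 184 − 137.06 = 46.94 mg/L.
As CaCO₃: 46.94 mg/L × 807,000 L = 37,880 g; ÷ 100.1 = 378.4 mol Ca²⁺.
Mass: 378.4 × 147 = 55,630 g.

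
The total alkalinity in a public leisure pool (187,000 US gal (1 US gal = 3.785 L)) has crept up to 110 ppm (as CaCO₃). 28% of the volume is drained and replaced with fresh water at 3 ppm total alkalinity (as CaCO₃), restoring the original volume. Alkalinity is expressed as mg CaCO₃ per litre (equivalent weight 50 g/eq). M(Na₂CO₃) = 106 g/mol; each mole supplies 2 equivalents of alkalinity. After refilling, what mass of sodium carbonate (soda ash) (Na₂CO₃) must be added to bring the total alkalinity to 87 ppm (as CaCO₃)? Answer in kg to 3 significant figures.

5.22 kg

Volume: 187,000 US gal × 3.785 L/gal = 707,795 L.
After draining 28% and refilling: 110 × 0.72 + 3 × 0.28 = 80.04 ppm.
Deficit to target: 87 − 80.04 = 6.96 mg/L.
As CaCO₃: 6.96 mg/L × 707,795 L = 4926 g; ÷ 50 g/eq ÷ 2 = 49.26 mol Na₂CO₃.
Mass: 49.26 × 106 = 5222 g.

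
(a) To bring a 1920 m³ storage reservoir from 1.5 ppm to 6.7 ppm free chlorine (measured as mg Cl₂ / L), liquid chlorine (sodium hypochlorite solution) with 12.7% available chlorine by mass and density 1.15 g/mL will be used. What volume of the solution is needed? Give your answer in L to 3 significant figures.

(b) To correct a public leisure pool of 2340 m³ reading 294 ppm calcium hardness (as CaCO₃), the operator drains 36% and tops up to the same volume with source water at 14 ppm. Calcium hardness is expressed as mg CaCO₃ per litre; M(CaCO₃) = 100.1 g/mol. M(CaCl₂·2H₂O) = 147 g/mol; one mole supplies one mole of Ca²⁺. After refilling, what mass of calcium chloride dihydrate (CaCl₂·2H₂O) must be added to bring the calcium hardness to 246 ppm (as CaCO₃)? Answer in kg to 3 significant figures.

(a) Volume: 1920 m³ = 1,920,000 L.
(a) Chlorine deficit: 6.7 − 1.5 = 5.2 ppm = 5.2 mg/L as Cl₂.
(a) Cl₂ equivalent needed: 5.2 mg/L × 1,920,000 L = 9,984,000 mg = 9984 g.
(a) Product at 12.7% available chlorine: 9984 / 0.127 = 78,610 g.
(a) Volume at density 1.15 g/mL: 78,610 g ÷ 1.15 g/mL = 68,360 mL.

(b) Volume: 2340 m³ = 2,340,000 L.
(b) After draining 36% and refilling: 294 × 0.64 + 14 × 0.36 = 193.2 ppm.
(b) Deficit to target: 246 − 193.2 = 52.8 mg/L.
(b) As CaCO₃: 52.8 mg/L × 2,340,000 L = 123,600 g; ÷ 100.1 = 1234 mol Ca²⁺.
(b) Mass: 1234 × 147 = 181,400 g.

(a) 68.4 L; (b) 181 kg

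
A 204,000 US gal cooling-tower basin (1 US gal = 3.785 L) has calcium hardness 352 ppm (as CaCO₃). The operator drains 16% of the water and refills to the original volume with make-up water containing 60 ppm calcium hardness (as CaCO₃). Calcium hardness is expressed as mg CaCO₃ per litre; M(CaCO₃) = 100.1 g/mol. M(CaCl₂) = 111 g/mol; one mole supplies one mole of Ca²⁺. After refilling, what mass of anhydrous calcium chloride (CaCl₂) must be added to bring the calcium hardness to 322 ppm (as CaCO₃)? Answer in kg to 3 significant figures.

14.3 kg

Volume: 204,000 US gal × 3.785 L/gal = 772,140 L.
After draining 16% and refilling: 352 × 0.84 + 60 × 0.16 = 305.28 ppm.
Deficit to target: 322 − 305.28 = 16.72 mg/L.
As CaCO₃: 16.72 mg/L × 772,140 L = 12,910 g; ÷ 100.1 = 129 mol Ca²⁺.
Mass: 129 × 111 = 14,320 g.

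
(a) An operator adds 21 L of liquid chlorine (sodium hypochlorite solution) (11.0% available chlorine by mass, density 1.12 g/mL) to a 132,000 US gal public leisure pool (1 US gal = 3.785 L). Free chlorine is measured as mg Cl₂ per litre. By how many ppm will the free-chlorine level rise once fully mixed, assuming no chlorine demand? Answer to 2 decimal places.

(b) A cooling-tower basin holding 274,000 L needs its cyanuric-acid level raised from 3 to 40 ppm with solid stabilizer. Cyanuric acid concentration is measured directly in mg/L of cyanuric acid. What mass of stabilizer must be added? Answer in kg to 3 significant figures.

(a) Volume: 132,000 US gal × 3.785 L/gal = 499,620 L.
(a) Mass of solution: 21 L × 1000 mL/L × 1.12 g/mL = 23,520 g.
(a) Available chlorine delivered: 23,520 g × 0.11 = 2587 g as Cl₂.
(a) Concentration rise: 2587 g / 499,620 L = 5.178 mg/L = 5.18 ppm.

(b) CYA to add: (40 − 3) = 37 mg/L × 274,000 L = 10,140 g cyanuric acid.

(a) 5.18 ppm; (b) 10.1 kg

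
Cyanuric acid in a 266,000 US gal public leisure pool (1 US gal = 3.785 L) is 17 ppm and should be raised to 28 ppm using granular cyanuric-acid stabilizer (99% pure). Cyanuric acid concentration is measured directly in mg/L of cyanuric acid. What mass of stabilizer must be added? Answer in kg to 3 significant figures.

11.2 kg

Volume: 266,000 US gal × 3.785 L/gal = 1,006,810 L.
CYA to add: (28 − 17) = 11 mg/L × 1,006,810 L = 11,070 g cyanuric acid.
At 99% purity: 11,070 / 0.99 = 11,190 g product.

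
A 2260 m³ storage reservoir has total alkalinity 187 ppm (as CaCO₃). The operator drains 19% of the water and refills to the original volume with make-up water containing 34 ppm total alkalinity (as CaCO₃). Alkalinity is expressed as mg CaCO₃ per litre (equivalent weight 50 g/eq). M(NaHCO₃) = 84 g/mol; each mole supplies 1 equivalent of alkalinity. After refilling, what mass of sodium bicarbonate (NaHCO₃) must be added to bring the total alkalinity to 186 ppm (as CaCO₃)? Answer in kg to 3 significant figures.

107 kg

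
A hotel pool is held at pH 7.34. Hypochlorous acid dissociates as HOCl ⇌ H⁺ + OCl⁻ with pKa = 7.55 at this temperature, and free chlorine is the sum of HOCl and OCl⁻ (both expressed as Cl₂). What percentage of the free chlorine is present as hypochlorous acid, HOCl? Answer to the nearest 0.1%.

61.9%

[OCl⁻]/[HOCl] = 10^(pH − pKa) = 10^(7.34 − 7.55) = 10^-0.21 = 0.6166.
Fraction as HOCl = 1 / (1 + 0.6166) = 0.6186.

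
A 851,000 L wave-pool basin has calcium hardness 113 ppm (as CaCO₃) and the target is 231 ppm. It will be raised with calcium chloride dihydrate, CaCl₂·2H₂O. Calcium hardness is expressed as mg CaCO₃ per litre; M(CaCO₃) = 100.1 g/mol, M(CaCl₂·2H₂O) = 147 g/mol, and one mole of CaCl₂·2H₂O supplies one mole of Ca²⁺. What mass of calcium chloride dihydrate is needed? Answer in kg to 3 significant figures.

Hardness to add: (231 − 113) = 118 mg/L as CaCO₃ × 851,000 L = 100,400 g as CaCO₃.
Moles of Ca²⁺ (1 mol Ca²⁺ ≡ 1 mol CaCO₃): 100,400 / 100.1 g/mol = 1003 mol.
Mass of CaCl₂·2H₂O: 1003 × 147 = 147,500 g.

147 kg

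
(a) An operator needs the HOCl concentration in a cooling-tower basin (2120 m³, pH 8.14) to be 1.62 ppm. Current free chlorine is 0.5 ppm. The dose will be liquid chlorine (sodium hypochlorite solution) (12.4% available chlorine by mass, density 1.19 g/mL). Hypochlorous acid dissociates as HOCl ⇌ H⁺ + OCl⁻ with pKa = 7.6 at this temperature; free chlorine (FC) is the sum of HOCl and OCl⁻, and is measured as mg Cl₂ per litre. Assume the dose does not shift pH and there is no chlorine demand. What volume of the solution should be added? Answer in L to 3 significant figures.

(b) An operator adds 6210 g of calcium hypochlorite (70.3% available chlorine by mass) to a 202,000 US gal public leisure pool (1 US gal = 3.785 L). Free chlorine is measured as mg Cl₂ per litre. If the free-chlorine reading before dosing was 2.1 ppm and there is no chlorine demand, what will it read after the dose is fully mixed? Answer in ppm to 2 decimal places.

(a) 96.8 L; (b) 7.81 ppm

(a) Volume: 2120 m³ = 2,120,000 L.
(a) [OCl⁻]/[HOCl] = 10^(pH − pKa) = 10^(8.14 − 7.6) = 3.467; fraction as HOCl = 1/(1 + 3.467) = 0.2238.
(a) Free chlorine required for 1.62 ppm HOCl: 1.62 / 0.2238 = 7.237 ppm.
(a) FC to add: 7.237 − 0.5 = 6.737 mg/L as Cl₂.
(a) Cl₂ equivalent: 6.737 mg/L × 2,120,000 L = 14,280 g.
(a) Product at 12.4% available Cl: 14,280 / 0.124 = 115,200 g.
(a) Volume: 115,200 g ÷ 1.19 g/mL = 96,790 mL.

(b) Volume: 202,000 US gal × 3.785 L/gal = 764,570 L.
(b) Available chlorine delivered: 6210 g × 0.703 = 4366 g as Cl₂.
(b) Concentration rise: 4366 g / 764,570 L = 5.71 mg/L = 5.71 ppm.
(b) Final FC: 2.1 + 5.71 = 7.81 ppm.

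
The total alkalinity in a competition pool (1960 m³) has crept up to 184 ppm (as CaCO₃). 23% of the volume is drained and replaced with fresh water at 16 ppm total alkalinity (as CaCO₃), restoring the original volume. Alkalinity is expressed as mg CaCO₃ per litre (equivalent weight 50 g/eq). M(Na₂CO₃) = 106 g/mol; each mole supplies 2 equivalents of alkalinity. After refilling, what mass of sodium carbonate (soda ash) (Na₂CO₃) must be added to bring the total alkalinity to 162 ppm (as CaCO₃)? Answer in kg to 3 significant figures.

34.6 kg

Volume: 1960 m³ = 1,960,000 L.
After draining 23% and refilling: 184 × 0.77 + 16 × 0.23 = 145.36 ppm.
Deficit to target: 162 − 145.36 = 16.64 mg/L.
As CaCO₃: 16.64 mg/L × 1,960,000 L = 32,610 g; ÷ 50 g/eq ÷ 2 = 326.1 mol Na₂CO₃.
Mass: 326.1 × 106 = 34,570 g.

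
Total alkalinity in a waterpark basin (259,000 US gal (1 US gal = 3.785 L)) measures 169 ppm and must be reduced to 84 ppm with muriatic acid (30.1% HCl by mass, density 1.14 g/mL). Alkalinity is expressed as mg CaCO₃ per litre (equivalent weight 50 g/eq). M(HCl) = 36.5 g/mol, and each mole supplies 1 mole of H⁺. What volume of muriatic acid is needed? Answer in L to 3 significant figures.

Volume: 259,000 US gal × 3.785 L/gal = 980,315 L.
Alkalinity to neutralize: (169 − 84) = 85 mg/L as CaCO₃ × 980,315 L = 83,330 g as CaCO₃.
Equivalents of H⁺ required: 83,330 ÷ 50 g/eq = 1667 eq = 1667 mol HCl.
Mass of HCl: 1667 × 36.5 = 60,830 g.
Mass of 30.1% solution: 60,830 / 0.301 = 202,100 g.
Volume: 202,100 g ÷ 1.14 g/mL = 177,300 mL.

177 L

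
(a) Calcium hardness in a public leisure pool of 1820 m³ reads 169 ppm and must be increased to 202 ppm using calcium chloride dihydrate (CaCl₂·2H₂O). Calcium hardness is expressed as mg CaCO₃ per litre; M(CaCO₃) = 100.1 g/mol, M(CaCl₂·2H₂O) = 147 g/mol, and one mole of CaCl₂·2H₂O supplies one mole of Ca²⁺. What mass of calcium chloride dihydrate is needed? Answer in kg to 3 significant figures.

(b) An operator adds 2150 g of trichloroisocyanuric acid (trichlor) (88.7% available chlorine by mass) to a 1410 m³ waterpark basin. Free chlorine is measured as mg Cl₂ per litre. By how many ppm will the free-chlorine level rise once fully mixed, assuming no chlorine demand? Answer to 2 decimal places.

(a) Volume: 1820 m³ = 1,820,000 L.
(a) Hardness to add: (202 − 169) = 33 mg/L as CaCO₃ × 1,820,000 L = 60,060 g as CaCO₃.
(a) Moles of Ca²⁺ (1 mol Ca²⁺ ≡ 1 mol CaCO₃): 60,060 / 100.1 g/mol = 600 mol.
(a) Mass of CaCl₂·2H₂O: 600 × 147 = 88,200 g.

(b) Volume: 1410 m³ = 1,410,000 L.
(b) Available chlorine delivered: 2150 g × 0.887 = 1907 g as Cl₂.
(b) Concentration rise: 1907 g / 1,410,000 L = 1.353 mg/L = 1.35 ppm.

(a) 88.2 kg; (b) 1.35 ppm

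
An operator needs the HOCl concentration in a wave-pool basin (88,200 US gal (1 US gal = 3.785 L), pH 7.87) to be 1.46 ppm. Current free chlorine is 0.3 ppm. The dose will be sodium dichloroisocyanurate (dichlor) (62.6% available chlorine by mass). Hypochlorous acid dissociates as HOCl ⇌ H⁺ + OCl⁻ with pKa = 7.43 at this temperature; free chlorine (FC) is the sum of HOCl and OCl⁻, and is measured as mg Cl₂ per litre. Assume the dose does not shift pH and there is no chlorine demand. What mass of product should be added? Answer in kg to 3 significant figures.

2.76 kg

Volume: 88,200 US gal × 3.785 L/gal = 333,837 L.
[OCl⁻]/[HOCl] = 10^(pH − pKa) = 10^(7.87 − 7.43) = 2.754; fraction as HOCl = 1/(1 + 2.754) = 0.2664.
Free chlorine required for 1.46 ppm HOCl: 1.46 / 0.2664 = 5.481 ppm.
FC to add: 5.481 − 0.3 = 5.181 mg/L as Cl₂.
Cl₂ equivalent: 5.181 mg/L × 333,837 L = 1730 g.
Product at 62.6% available Cl: 1730 / 0.626 = 2763 g.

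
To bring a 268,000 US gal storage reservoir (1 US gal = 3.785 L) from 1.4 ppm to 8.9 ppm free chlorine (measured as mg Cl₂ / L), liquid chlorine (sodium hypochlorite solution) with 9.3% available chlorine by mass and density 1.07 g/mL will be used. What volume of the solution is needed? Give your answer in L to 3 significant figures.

76.5 L

Volume: 268,000 US gal × 3.785 L/gal = 1,014,380 L.
Chlorine deficit: 8.9 − 1.4 = 7.5 ppm = 7.5 mg/L as Cl₂.
Cl₂ equivalent needed: 7.5 mg/L × 1,014,380 L = 7,608,000 mg = 7608 g.
Product at 9.3% available chlorine: 7608 / 0.093 = 81,800 g.
Volume at density 1.07 g/mL: 81,800 g ÷ 1.07 g/mL = 76,450 mL.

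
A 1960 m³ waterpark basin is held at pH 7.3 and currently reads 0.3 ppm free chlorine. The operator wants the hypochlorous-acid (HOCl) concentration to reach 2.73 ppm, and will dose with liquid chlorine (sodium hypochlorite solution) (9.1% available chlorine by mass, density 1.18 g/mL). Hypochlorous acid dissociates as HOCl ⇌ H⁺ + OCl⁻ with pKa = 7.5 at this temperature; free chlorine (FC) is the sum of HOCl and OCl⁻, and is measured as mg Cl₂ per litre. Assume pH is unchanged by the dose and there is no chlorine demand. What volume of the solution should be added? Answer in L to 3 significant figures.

75.8 L

Volume: 1960 m³ = 1,960,000 L.
[OCl⁻]/[HOCl] = 10^(pH − pKa) = 10^(7.3 − 7.5) = 0.631; fraction as HOCl = 1/(1 + 0.631) = 0.6131.
Free chlorine required for 2.73 ppm HOCl: 2.73 / 0.6131 = 4.453 ppm.
FC to add: 4.453 − 0.3 = 4.153 mg/L as Cl₂.
Cl₂ equivalent: 4.153 mg/L × 1,960,000 L = 8139 g.
Product at 9.1% available Cl: 8139 / 0.091 = 89,440 g.
Volume: 89,440 g ÷ 1.18 g/mL = 75,800 mL.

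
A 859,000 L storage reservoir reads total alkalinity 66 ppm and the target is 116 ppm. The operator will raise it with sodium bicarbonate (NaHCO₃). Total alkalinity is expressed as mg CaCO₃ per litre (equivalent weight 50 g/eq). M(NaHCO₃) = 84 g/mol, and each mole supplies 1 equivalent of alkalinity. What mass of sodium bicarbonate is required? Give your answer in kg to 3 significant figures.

72.2 kg

Alkalinity to add: (116 − 66) = 50 mg/L as CaCO₃ × 859,000 L = 42,950 g as CaCO₃.
Equivalents: 42,950 g ÷ 50 g/eq = 859 eq.
NaHCO₃ supplies 1 eq per mole → 859 mol.
Mass: 859 mol × 84 g/mol = 72,160 g.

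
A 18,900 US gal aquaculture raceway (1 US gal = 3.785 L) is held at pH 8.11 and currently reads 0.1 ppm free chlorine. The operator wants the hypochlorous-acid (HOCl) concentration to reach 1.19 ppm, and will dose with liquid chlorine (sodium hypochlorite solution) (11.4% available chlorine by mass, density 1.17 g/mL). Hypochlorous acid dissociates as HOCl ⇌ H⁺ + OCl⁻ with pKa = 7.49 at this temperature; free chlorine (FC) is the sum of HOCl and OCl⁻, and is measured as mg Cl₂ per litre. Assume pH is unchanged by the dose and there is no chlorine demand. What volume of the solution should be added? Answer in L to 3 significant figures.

Volume: 18,900 US gal × 3.785 L/gal = 71,536 L.
[OCl⁻]/[HOCl] = 10^(pH − pKa) = 10^(8.11 − 7.49) = 4.169; fraction as HOCl = 1/(1 + 4.169) = 0.1935.
Free chlorine required for 1.19 ppm HOCl: 1.19 / 0.1935 = 6.151 ppm.
FC to add: 6.151 − 0.1 = 6.051 mg/L as Cl₂.
Cl₂ equivalent: 6.051 mg/L × 71,536 L = 432.8 g.
Product at 11.4% available Cl: 432.8 / 0.114 = 3797 g.
Volume: 3797 g ÷ 1.17 g/mL = 3245 mL.

3.25 L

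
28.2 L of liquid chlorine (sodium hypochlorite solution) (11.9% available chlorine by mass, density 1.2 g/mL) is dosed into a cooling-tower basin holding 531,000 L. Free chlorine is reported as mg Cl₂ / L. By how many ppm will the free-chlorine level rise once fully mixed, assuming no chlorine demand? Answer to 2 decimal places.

Mass of solution: 28.2 L × 1000 mL/L × 1.2 g/mL = 33,840 g.
Available chlorine delivered: 33,840 g × 0.119 = 4027 g as Cl₂.
Concentration rise: 4027 g / 531,000 L = 7.584 mg/L = 7.58 ppm.

7.58 ppm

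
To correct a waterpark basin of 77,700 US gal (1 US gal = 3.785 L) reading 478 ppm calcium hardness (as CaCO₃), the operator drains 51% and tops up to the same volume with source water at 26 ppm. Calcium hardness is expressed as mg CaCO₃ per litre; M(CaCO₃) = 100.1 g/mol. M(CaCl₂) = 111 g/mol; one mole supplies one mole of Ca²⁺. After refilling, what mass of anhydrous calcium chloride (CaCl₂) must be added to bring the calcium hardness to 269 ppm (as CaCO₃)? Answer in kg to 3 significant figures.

Volume: 77,700 US gal × 3.785 L/gal = 294,094 L.
After draining 51% and refilling: 478 × 0.49 + 26 × 0.51 = 247.48 ppm.
Deficit to target: 269 − 247.48 = 21.52 mg/L.
As CaCO₃: 21.52 mg/L × 294,094 L = 6329 g; ÷ 100.1 = 63.23 mol Ca²⁺.
Mass: 63.23 × 111 = 7018 g.

7.02 kg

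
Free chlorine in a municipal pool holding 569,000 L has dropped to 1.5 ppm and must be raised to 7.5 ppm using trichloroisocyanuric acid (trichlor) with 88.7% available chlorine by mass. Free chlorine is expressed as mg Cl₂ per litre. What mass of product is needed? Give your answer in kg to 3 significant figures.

Chlorine deficit: 7.5 − 1.5 = 6 ppm = 6 mg/L as Cl₂.
Cl₂ equivalent needed: 6 mg/L × 569,000 L = 3,414,000 mg = 3414 g.
Product at 88.7% available chlorine: 3414 / 0.887 = 3849 g.

3.85 kg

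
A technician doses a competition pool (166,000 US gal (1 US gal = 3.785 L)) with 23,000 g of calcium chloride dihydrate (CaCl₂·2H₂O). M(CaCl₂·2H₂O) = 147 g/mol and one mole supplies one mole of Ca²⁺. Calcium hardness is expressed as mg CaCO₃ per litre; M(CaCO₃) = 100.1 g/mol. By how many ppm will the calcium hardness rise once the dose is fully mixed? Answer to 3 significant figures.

Volume: 166,000 US gal × 3.785 L/gal = 628,310 L.
Moles of Ca²⁺: 23,000 g ÷ 147 g/mol = 156.5 mol.
As CaCO₃: 156.5 mol × 100.1 g/mol = 15,660 g.
Rise: 15,660 g / 628,310 L × 1000 = 24.93 mg/L.

24.9 ppm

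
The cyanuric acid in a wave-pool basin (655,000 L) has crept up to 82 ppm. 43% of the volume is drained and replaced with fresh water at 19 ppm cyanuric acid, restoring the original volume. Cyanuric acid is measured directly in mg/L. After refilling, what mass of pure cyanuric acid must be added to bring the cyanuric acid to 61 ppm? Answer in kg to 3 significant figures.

After draining 43% and refilling: 82 × 0.57 + 19 × 0.43 = 54.91 ppm.
Deficit to target: 61 − 54.91 = 6.09 mg/L.
Mass: 6.09 mg/L × 655,000 L = 3989 g cyanuric acid.

3.99 kg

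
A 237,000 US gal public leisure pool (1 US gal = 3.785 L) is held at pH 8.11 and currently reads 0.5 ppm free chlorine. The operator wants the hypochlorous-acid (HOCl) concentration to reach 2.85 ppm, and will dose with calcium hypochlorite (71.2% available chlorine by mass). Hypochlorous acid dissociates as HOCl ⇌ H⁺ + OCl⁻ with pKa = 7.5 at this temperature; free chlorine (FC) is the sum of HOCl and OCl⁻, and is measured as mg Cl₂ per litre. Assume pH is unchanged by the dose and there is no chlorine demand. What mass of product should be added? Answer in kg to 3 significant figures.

Volume: 237,000 US gal × 3.785 L/gal = 897,045 L.
[OCl⁻]/[HOCl] = 10^(pH − pKa) = 10^(8.11 − 7.5) = 4.074; fraction as HOCl = 1/(1 + 4.074) = 0.1971.
Free chlorine required for 2.85 ppm HOCl: 2.85 / 0.1971 = 14.46 ppm.
FC to add: 14.46 − 0.5 = 13.96 mg/L as Cl₂.
Cl₂ equivalent: 13.96 mg/L × 897,045 L = 12,520 g.
Product at 71.2% available Cl: 12,520 / 0.712 = 17,590 g.

17.6 kg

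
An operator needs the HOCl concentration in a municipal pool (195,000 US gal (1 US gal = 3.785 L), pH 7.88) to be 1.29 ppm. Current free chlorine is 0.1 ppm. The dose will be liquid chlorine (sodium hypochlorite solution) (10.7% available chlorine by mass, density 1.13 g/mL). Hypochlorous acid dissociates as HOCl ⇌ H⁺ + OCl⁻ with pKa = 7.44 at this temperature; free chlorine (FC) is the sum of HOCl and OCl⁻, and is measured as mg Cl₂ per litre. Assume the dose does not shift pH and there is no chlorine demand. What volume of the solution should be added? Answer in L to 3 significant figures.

29.0 L

Volume: 195,000 US gal × 3.785 L/gal = 738,075 L.
[OCl⁻]/[HOCl] = 10^(pH − pKa) = 10^(7.88 − 7.44) = 2.754; fraction as HOCl = 1/(1 + 2.754) = 0.2664.
Free chlorine required for 1.29 ppm HOCl: 1.29 / 0.2664 = 4.843 ppm.
FC to add: 4.843 − 0.1 = 4.743 mg/L as Cl₂.
Cl₂ equivalent: 4.743 mg/L × 738,075 L = 3501 g.
Product at 10.7% available Cl: 3501 / 0.107 = 32,720 g.
Volume: 32,720 g ÷ 1.13 g/mL = 28,950 mL.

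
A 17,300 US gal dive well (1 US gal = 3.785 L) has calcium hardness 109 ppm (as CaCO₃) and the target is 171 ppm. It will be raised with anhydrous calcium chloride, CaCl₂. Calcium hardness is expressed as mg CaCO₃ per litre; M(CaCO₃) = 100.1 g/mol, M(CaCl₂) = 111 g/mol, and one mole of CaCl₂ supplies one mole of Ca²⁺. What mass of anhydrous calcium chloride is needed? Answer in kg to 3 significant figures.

4.50 kg

Volume: 17,300 US gal × 3.785 L/gal = 65,480 L.
Hardness to add: (171 − 109) = 62 mg/L as CaCO₃ × 65,480 L = 4060 g as CaCO₃.
Moles of Ca²⁺ (1 mol Ca²⁺ ≡ 1 mol CaCO₃): 4060 / 100.1 g/mol = 40.56 mol.
Mass of CaCl₂: 40.56 × 111 = 4502 g.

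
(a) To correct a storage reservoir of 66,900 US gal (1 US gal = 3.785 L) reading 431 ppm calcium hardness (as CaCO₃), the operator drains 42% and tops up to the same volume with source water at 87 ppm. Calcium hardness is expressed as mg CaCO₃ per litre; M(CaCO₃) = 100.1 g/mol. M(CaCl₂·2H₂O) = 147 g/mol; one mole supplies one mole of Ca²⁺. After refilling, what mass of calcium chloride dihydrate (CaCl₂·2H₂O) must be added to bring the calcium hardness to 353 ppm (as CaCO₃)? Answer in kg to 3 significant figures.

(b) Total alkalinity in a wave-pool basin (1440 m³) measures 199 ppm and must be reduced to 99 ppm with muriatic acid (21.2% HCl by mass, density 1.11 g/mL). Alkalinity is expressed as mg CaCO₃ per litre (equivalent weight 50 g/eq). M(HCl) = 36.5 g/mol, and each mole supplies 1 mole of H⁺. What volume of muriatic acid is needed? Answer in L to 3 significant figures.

(a) 24.7 kg; (b) 447 L

(a) Volume: 66,900 US gal × 3.785 L/gal = 253,216 L.
(a) After draining 42% and refilling: 431 × 0.58 + 87 × 0.42 = 286.52 ppm.
(a) Deficit to target: 353 − 286.52 = 66.48 mg/L.
(a) As CaCO₃: 66.48 mg/L × 253,216 L = 16,830 g; ÷ 100.1 = 168.2 mol Ca²⁺.
(a) Mass: 168.2 × 147 = 24,720 g.

(b) Volume: 1440 m³ = 1,440,000 L.
(b) Alkalinity to neutralize: (199 − 99) = 100 mg/L as CaCO₃ × 1,440,000 L = 144,000 g as CaCO₃.
(b) Equivalents of H⁺ required: 144,000 ÷ 50 g/eq = 2880 eq = 2880 mol HCl.
(b) Mass of HCl: 2880 × 36.5 = 105,100 g.
(b) Mass of 21.2% solution: 105,100 / 0.212 = 495,800 g.
(b) Volume: 495,800 g ÷ 1.11 g/mL = 446,700 mL.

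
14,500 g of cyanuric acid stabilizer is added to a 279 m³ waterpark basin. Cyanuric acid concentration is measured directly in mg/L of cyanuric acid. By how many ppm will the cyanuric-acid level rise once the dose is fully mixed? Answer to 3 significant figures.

52.0 ppm

Volume: 279 m³ = 279,000 L.
Rise: 14,500 g / 279,000 L × 1000 = 51.97 mg/L.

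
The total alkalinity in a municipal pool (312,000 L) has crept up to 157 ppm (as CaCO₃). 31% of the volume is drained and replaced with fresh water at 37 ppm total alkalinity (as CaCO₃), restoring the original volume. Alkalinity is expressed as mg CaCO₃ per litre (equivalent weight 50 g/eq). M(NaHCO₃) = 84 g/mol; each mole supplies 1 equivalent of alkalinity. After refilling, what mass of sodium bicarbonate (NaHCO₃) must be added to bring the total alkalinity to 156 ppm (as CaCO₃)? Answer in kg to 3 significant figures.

After draining 31% and refilling: 157 × 0.69 + 37 × 0.31 = 119.8 ppm.
Deficit to target: 156 − 119.8 = 36.2 mg/L.
As CaCO₃: 36.2 mg/L × 312,000 L = 11,290 g; ÷ 50 g/eq ÷ 1 = 225.9 mol NaHCO₃.
Mass: 225.9 × 84 = 18,970 g.

19.0 kg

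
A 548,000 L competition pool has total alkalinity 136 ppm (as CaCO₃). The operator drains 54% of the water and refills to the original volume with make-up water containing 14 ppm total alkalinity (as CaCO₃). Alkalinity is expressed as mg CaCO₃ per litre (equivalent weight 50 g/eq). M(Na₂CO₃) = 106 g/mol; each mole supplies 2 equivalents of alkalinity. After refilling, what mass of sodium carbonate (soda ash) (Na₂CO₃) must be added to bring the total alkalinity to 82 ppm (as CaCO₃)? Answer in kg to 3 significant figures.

After draining 54% and refilling: 136 × 0.46 + 14 × 0.54 = 70.12 ppm.
Deficit to target: 82 − 70.12 = 11.88 mg/L.
As CaCO₃: 11.88 mg/L × 548,000 L = 6510 g; ÷ 50 g/eq ÷ 2 = 65.1 mol Na₂CO₃.
Mass: 65.1 × 106 = 6901 g.

6.90 kg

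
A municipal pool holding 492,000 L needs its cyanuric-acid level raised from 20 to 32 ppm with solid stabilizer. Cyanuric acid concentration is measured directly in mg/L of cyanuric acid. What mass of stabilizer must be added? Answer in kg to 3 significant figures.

CYA to add: (32 − 20) = 12 mg/L × 492,000 L = 5904 g cyanuric acid.

5.90 kg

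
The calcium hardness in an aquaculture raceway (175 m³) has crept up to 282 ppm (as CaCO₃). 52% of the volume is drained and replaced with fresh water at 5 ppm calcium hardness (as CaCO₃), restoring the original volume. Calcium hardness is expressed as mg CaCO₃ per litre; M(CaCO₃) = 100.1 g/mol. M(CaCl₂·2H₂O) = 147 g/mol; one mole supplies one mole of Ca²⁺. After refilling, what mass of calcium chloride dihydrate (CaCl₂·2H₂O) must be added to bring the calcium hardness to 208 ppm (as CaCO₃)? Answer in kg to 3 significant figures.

18.0 kg

Volume: 175 m³ = 175,000 L.
After draining 52% and refilling: 282 × 0.48 + 5 × 0.52 = 137.96 ppm.
Deficit to target: 208 − 137.96 = 70.04 mg/L.
As CaCO₃: 70.04 mg/L × 175,000 L = 12,260 g; ÷ 100.1 = 122.4 mol Ca²⁺.
Mass: 122.4 × 147 = 18,000 g.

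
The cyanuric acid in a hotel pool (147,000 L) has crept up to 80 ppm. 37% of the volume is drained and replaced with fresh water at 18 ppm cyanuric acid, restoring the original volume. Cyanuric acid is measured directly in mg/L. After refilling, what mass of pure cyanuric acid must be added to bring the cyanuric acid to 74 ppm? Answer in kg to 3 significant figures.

2.49 kg

After draining 37% and refilling: 80 × 0.63 + 18 × 0.37 = 57.06 ppm.
Deficit to target: 74 − 57.06 = 16.94 mg/L.
Mass: 16.94 mg/L × 147,000 L = 2490 g cyanuric acid.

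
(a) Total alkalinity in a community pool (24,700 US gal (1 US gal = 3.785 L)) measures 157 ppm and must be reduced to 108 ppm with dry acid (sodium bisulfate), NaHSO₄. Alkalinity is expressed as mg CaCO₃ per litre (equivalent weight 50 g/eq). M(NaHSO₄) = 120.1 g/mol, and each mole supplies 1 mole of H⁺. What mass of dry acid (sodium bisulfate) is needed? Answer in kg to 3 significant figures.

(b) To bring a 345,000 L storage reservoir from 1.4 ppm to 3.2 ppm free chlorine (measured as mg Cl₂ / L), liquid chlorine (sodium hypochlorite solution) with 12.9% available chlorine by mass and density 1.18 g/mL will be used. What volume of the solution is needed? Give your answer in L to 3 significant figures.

(a) Volume: 24,700 US gal × 3.785 L/gal = 93,490 L.
(a) Alkalinity to neutralize: (157 − 108) = 49 mg/L as CaCO₃ × 93,490 L = 4581 g as CaCO₃.
(a) Equivalents of H⁺ required: 4581 ÷ 50 g/eq = 91.62 eq = 91.62 mol NaHSO₄.
(a) Mass of NaHSO₄: 91.62 × 120.1 = 11,000 g.

(b) Chlorine deficit: 3.2 − 1.4 = 1.8 ppm = 1.8 mg/L as Cl₂.
(b) Cl₂ equivalent needed: 1.8 mg/L × 345,000 L = 621,000 mg = 621 g.
(b) Product at 12.9% available chlorine: 621 / 0.129 = 4814 g.
(b) Volume at density 1.18 g/mL: 4814 g ÷ 1.18 g/mL = 4080 mL.

(a) 11.0 kg; (b) 4.08 L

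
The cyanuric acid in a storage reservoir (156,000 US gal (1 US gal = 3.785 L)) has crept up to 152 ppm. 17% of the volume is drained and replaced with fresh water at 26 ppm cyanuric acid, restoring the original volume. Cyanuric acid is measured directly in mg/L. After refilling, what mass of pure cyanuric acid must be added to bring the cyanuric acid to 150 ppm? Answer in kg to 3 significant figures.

11.5 kg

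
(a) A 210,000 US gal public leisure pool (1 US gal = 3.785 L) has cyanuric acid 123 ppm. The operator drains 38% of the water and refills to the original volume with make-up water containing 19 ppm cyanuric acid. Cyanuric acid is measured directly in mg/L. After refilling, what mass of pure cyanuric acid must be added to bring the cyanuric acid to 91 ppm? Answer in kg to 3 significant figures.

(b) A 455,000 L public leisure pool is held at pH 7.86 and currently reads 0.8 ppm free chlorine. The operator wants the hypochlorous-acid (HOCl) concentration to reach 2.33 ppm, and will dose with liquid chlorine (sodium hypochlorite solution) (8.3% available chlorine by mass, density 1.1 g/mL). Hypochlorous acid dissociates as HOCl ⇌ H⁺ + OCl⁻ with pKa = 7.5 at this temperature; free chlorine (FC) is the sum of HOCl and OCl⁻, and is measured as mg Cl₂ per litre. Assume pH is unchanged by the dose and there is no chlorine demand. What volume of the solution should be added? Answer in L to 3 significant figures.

(a) 5.98 kg; (b) 34.2 L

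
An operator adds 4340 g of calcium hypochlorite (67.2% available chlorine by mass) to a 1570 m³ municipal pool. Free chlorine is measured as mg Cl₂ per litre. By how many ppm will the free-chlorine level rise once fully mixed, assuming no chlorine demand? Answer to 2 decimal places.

1.86 ppm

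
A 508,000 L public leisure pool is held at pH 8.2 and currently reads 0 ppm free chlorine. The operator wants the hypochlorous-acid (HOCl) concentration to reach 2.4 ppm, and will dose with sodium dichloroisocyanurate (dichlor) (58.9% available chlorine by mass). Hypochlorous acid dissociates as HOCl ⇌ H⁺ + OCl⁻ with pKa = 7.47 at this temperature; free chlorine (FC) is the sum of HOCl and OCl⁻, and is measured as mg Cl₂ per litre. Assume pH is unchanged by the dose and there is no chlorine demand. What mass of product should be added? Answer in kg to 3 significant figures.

[OCl⁻]/[HOCl] = 10^(pH − pKa) = 10^(8.2 − 7.47) = 5.37; fraction as HOCl = 1/(1 + 5.37) = 0.157.
Free chlorine required for 2.4 ppm HOCl: 2.4 / 0.157 = 15.29 ppm.
FC to add: 15.29 − 0 = 15.29 mg/L as Cl₂.
Cl₂ equivalent: 15.29 mg/L × 508,000 L = 7767 g.
Product at 58.9% available Cl: 7767 / 0.589 = 13,190 g.

13.2 kg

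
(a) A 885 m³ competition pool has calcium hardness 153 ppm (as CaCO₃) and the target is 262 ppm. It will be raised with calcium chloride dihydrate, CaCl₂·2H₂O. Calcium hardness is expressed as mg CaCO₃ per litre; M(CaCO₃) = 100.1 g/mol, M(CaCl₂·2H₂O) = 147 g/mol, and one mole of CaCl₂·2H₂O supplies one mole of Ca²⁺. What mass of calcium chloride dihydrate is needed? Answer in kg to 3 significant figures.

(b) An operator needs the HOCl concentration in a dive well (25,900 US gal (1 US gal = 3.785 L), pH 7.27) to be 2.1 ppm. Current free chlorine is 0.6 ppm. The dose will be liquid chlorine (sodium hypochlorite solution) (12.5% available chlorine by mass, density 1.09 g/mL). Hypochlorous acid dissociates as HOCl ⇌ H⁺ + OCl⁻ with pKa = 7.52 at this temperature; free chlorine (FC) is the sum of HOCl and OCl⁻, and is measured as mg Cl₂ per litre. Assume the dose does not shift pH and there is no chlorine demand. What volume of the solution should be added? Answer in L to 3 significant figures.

(a) Volume: 885 m³ = 885,000 L.
(a) Hardness to add: (262 − 153) = 109 mg/L as CaCO₃ × 885,000 L = 96,460 g as CaCO₃.
(a) Moles of Ca²⁺ (1 mol Ca²⁺ ≡ 1 mol CaCO₃): 96,460 / 100.1 g/mol = 963.7 mol.
(a) Mass of CaCl₂·2H₂O: 963.7 × 147 = 141,700 g.

(b) Volume: 25,900 US gal × 3.785 L/gal = 98,032 L.
(b) [OCl⁻]/[HOCl] = 10^(pH − pKa) = 10^(7.27 − 7.52) = 0.5623; fraction as HOCl = 1/(1 + 0.5623) = 0.6401.
(b) Free chlorine required for 2.1 ppm HOCl: 2.1 / 0.6401 = 3.281 ppm.
(b) FC to add: 3.281 − 0.6 = 2.681 mg/L as Cl₂.
(b) Cl₂ equivalent: 2.681 mg/L × 98,032 L = 262.8 g.
(b) Product at 12.5% available Cl: 262.8 / 0.125 = 2103 g.
(b) Volume: 2103 g ÷ 1.09 g/mL = 1929 mL.

(a) 142 kg; (b) 1.93 L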